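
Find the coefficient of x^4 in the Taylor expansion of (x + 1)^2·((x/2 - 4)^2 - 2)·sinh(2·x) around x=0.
Expand to order 4: (x + 1)^2·((x/2 - 4)^2 - 2)·sinh(2·x) = 25·x^4 + 187·x^3/6 + 48·x^2 + 28·x + O(x^5).
The coefficient of x^4 is 25.

Final answer: 25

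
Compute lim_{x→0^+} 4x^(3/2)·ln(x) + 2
The product is a 0·∞ indeterminate form at x → 0⁺.
Rewrite the product as 4·ln(x) / x^(-3/2) and apply L'Hôpital, or use the standard hierarchy x^(-3/2) ≫ |ln x| as x → 0⁺.
The indeterminate product → 0, so the limit = 2.

Final answer: 2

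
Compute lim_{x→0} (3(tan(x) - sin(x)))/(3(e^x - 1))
Both numerator and denominator → 0 as x → 0; this is a 0/0 indeterminate form.
Expand each to leading order near x = 0: numerator ~ 3·x^3/2, denominator ~ 3·x.
The limit of the ratio is 0.

Final answer: 0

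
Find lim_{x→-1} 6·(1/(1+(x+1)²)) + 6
Direct substitution at x = -1 gives 12.

Final answer: 12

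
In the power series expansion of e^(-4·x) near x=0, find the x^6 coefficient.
Expand to order 6: e^(-4·x) = 256·x^6/45 - 128·x^5/15 + 32·x^4/3 - 32·x^3/3 + 8·x^2 - 4·x + 1 + O(x^7).
The coefficient of x^6 is 256/45.

Final answer: 256/45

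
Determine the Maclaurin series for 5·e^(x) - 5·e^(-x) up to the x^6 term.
x^5/12 + 5·x^3/3 + 10·x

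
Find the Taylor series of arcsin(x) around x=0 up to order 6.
3·x^5/40 + x^3/6 + x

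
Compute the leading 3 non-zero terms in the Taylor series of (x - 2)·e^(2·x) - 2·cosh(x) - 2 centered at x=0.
-3·x^2 - 3·x - 6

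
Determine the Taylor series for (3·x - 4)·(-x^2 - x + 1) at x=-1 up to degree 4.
-7 - 4·(x + 1) + 10·(x + 1)^2 - 3·(x + 1)^3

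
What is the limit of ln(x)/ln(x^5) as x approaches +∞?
This is an ∞/∞ indeterminate form as x → +∞.
Write ln(x^5) = 5·ln(x), reducing the quotient to 1/5.
Limit = 1/5.

Final answer: 1/5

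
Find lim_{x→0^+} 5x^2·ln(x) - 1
The product is a 0·∞ indeterminate form at x → 0⁺.
Rewrite the product as 5·ln(x) / x^(-2) and apply L'Hôpital, or use the standard hierarchy x^(-2) ≫ |ln x| as x → 0⁺.
The indeterminate product → 0, so the limit = -1.

Final answer: -1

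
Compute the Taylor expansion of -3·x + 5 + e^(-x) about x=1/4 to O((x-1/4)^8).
(4 + 17·e^(1/4))·e^(-1/4)/4 + (-3·e^(1/4) - 1)·e^(-1/4)·(x - 1/4) + e^(-1/4)·(x - 1/4)^2/2 - e^(-1/4)·(x - 1/4)^3/6 + e^(-1/4)·(x - 1/4)^4/24 - e^(-1/4)·(x - 1/4)^5/120 + e^(-1/4)·(x - 1/4)^6/720 - e^(-1/4)·(x - 1/4)^7/5040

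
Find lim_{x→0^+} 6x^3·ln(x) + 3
The product is a 0·∞ indeterminate form at x → 0⁺.
Rewrite the product as 6·ln(x) / x^(-3) and apply L'Hôpital, or use the standard hierarchy x^(-3) ≫ |ln x| as x → 0⁺.
The indeterminate product → 0, so the limit = 3.

Final answer: 3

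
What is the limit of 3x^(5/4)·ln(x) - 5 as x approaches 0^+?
The product is a 0·∞ indeterminate form at x → 0⁺.
Rewrite the product as 3·ln(x) / x^(-5/4) and apply L'Hôpital, or use the standard hierarchy x^(-5/4) ≫ |ln x| as x → 0⁺.
The indeterminate product → 0, so the limit = -5.

Final answer: -5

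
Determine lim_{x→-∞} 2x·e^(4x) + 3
The product is a 0·∞ indeterminate form at x → -∞.
Rewrite the product as 2x / e^(-4x) (an ∞/∞ form) and apply L'Hôpital, or use the standard hierarchy e^(4|x|) ≫ |x| as x → -∞.
The indeterminate product → 0, so the limit = 3.

Final answer: 3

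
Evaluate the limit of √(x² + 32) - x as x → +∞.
This is an ∞ − ∞ indeterminate form.
Multiply and divide by the conjugate √(x²+32) + x; the x² terms cancel, leaving 32/(√(x²+32)+x) → 0.
Limit = 0.

Final answer: 0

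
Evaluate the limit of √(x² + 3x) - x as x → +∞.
This is an ∞ − ∞ indeterminate form.
Multiply and divide by the conjugate √(x²+3x) + x; the x² terms cancel, leaving (3x)/(√(x²+3x)+x) → 3/2.
Limit = 3/2.

Final answer: 3/2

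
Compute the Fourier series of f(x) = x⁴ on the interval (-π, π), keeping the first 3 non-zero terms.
(48 - 8·π^2)·cos(x) + (-3 + 2·π^2)·cos(2·x) + π^4/5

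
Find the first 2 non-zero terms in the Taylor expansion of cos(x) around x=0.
1 - x^2/2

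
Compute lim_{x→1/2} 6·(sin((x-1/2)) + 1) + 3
Direct substitution at x = 1/2 gives 9.

Final answer: 9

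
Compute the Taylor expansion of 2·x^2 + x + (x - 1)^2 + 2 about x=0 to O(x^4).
3·x^2 - x + 3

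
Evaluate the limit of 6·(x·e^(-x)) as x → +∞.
Evaluate the dominant behaviour as x → +∞; each term tends to a finite value or vanishes.
Limit = 0.

Final answer: 0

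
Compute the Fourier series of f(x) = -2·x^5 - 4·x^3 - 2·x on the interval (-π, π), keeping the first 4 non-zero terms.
(-436 - 4·π^4 + 72·π^2)·sin(x) + (-6·π^2 + 11 + 2·π^4)·sin(2·x) + (-4·π^4/3 - 124/81 + 8·π^2/27)·sin(3·x) + (23/32 + 3·π^2/4 + π^4)·sin(4·x)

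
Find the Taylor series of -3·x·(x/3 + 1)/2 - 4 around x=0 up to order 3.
-x^2/2 - 3·x/2 - 4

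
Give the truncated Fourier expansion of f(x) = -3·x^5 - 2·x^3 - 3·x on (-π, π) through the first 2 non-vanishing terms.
(-702 - 6·π^4 + 116·π^2)·sin(x) + (-13·π^2 + 45/2 + 3·π^4)·sin(2·x)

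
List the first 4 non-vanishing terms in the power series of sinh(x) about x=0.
x^7/5040 + x^5/120 + x^3/6 + x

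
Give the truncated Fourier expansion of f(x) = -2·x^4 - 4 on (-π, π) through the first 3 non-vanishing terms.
(-96 + 16·π^2)·cos(x) + (6 - 4·π^2)·cos(2·x) - 2·π^4/5 - 4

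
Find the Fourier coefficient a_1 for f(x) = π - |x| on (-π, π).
a_1 = (1/π) ∫_{-π}^{π} f(x)·cos(1x) dx.
Evaluate the integral (use parity and integration by parts as needed): a_1 = 4/π.

Final answer: 4/π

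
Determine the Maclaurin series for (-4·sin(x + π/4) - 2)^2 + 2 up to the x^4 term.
x^4·(-2·√(2) - 2)^2·(-2/(3·(-2·√(2) - 2)^2) - √(2)/(6·(-2·√(2) - 2))) + x^3·(-2·√(2) - 2)^2·(-8/(-2·√(2) - 2)^2 + 2·√(2)/(3·(-2·√(2) - 2))) + x^2·(-2·√(2) - 2)^2·(2·√(2)/(-2·√(2) - 2) + 8/(-2·√(2) - 2)^2) - 4·√(2)·x·(-2·√(2) - 2) + 2 + (-2·√(2) - 2)^2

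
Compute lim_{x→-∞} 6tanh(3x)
Evaluate the dominant behaviour as x → -∞; each term tends to a finite value or vanishes.
Limit = -6.

Final answer: -6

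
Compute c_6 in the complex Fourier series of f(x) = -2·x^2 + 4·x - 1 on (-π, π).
Compute the real Fourier coefficients first: a_6 = -2/9, b_6 = -4/3.
Then c_6 = (a_6 − i·b_6)/2 = -1/9 + 2·i/3.

Final answer: -1/9 + 2·i/3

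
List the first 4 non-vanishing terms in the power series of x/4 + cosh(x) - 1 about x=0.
x^6/720 + x^4/24 + x^2/2 + x/4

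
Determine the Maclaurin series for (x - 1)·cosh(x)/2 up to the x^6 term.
-x^6/1440 + x^5/48 - x^4/48 + x^3/4 - x^2/4 + x/2 - 1/2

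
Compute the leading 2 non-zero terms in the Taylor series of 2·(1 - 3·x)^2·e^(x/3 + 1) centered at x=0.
-34·e·x/3 + 2·e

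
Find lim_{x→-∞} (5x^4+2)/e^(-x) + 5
The quotient is an ∞/∞ indeterminate form as x → -∞.
Compare growth rates of the dominant terms (exponentials ≫ polynomials ≫ logarithms), or apply L'Hôpital's rule; the quotient → 0.
Adding the constant: 0 + 5 = 5. Limit = 5.

Final answer: 5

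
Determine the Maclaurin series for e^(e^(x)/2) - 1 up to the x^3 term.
11·x^3·e^(1/2)/48 + 3·x^2·e^(1/2)/8 + x·e^(1/2)/2 - 1 + e^(1/2)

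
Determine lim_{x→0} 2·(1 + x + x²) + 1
Direct substitution at x = 0 gives 3.

Final answer: 3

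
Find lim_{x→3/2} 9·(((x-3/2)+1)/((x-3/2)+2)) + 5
Direct substitution at x = 3/2 gives 19/2.

Final answer: 19/2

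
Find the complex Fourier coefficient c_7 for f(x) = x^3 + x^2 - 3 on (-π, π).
Compute the real Fourier coefficients first: a_7 = -4/49, b_7 = -12/343 + 2·π^2/7.
Then c_7 = (a_7 − i·b_7)/2 = -2/49 - i·π^2/7 + 6·i/343.

Final answer: -2/49 - i·π^2/7 + 6·i/343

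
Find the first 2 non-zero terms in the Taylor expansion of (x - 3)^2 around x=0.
9 - 6·x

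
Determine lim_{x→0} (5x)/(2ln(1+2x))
Both numerator and denominator → 0 as x → 0; this is a 0/0 indeterminate form.
Expand each to leading order near x = 0: numerator ~ 5·x, denominator ~ 4·x.
The limit of the ratio is 5/4.

Final answer: 5/4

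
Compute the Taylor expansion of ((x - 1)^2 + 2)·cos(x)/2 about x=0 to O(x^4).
x^3/2 - x^2/4 - x + 3/2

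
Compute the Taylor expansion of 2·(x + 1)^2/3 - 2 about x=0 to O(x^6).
2·x^2/3 + 4·x/3 - 4/3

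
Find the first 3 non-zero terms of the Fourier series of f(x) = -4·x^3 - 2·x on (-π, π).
(44 - 8·π^2)·sin(x) + (-4 + 4·π^2)·sin(2·x) + (4/9 - 8·π^2/3)·sin(3·x)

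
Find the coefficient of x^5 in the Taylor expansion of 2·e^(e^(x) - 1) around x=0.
Expand to order 5: 2·e^(e^(x) - 1) = 13·x^5/15 + 5·x^4/4 + 5·x^3/3 + 2·x^2 + 2·x + 2 + O(x^6).
The coefficient of x^5 is 13/15.

Final answer: 13/15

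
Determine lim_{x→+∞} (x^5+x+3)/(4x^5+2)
This is an ∞/∞ indeterminate form as x → +∞.
Divide numerator and denominator by x^5 and let the lower-order terms vanish; the leading terms give 1/4.
Limit = 1/4.

Final answer: 1/4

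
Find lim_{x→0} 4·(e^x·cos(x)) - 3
Direct substitution at x = 0 gives 1.

Final answer: 1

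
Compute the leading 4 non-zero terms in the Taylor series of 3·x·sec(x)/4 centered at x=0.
61·x^7/960 + 5·x^5/32 + 3·x^3/8 + 3·x/4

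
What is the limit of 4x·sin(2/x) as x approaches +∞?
As x → +∞: let u = 2/x → 0⁺; then 4·x·sin(2/x) = 4·2·sin(u)/u → 4·2·1 = 8.
Limit = 8.

Final answer: 8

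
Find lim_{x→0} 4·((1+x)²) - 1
Direct substitution at x = 0 gives 3.

Final answer: 3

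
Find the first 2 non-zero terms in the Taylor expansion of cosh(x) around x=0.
x^2/2 + 1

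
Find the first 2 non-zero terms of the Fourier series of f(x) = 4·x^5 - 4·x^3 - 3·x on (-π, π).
(-168·π^2 + 8·π^4 + 1002)·sin(x) + (-4·π^4 - 33 + 24·π^2)·sin(2·x)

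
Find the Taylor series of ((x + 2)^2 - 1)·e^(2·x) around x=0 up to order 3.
14·x^3 + 15·x^2 + 10·x + 3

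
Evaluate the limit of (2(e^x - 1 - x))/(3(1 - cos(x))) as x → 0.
Both numerator and denominator → 0 as x → 0; this is a 0/0 indeterminate form.
Expand each to leading order near x = 0: numerator ~ x^2, denominator ~ 3·x^2/2.
The limit of the ratio is 2/3.

Final answer: 2/3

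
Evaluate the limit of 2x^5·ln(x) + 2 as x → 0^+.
The product is a 0·∞ indeterminate form at x → 0⁺.
Rewrite the product as 2·ln(x) / x^(-5) and apply L'Hôpital, or use the standard hierarchy x^(-5) ≫ |ln x| as x → 0⁺.
The indeterminate product → 0, so the limit = 2.

Final answer: 2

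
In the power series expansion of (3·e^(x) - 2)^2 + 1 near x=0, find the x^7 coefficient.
Expand to order 7: (3·e^(x) - 2)^2 + 1 = 19·x^7/84 + 47·x^6/60 + 23·x^5/10 + 11·x^4/2 + 10·x^3 + 12·x^2 + 6·x + 2 + O(x^8).
The coefficient of x^7 is 19/84.

Final answer: 19/84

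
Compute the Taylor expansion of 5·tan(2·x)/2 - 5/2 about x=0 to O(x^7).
32·x^5/3 + 20·x^3/3 + 5·x - 5/2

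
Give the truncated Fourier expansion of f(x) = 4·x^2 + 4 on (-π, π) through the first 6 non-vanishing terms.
-16·cos(x) + 4·cos(2·x) - 16·cos(3·x)/9 + cos(4·x) - 16·cos(5·x)/25 + 4 + 4·π^2/3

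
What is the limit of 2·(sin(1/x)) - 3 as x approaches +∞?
Evaluate the dominant behaviour as x → +∞; each term tends to a finite value or vanishes.
Limit = -3.

Final answer: -3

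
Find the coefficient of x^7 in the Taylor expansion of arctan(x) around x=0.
Expand to order 7: arctan(x) = -x^7/7 + x^5/5 - x^3/3 + x + O(x^8).
The coefficient of x^7 is -1/7.

Final answer: -1/7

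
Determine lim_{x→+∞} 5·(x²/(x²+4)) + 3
Evaluate the dominant behaviour as x → +∞; each term tends to a finite value or vanishes.
Limit = 8.

Final answer: 8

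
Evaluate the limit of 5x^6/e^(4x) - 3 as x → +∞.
The quotient is an ∞/∞ indeterminate form as x → +∞.
The exponential denominator e^(4x) dominates the polynomial numerator (e^x ≫ x^6 as x → ∞), so the quotient → 0.
Adding the constant: 0 - 3 = -3. Limit = -3.

Final answer: -3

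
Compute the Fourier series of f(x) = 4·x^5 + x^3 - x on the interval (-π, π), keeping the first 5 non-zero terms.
(-158·π^2 + 8·π^4 + 946)·sin(x) + (-4·π^4 - 55/2 + 19·π^2)·sin(2·x) + (-142·π^2/27 + 230/81 + 8·π^4/3)·sin(3·x) + (-2·π^4 - 1/4 + 2·π^2)·sin(4·x) + (-22·π^2/25 - 118/625 + 8·π^4/5)·sin(5·x)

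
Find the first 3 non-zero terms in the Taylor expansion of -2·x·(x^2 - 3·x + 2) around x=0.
-2·x^3 + 6·x^2 - 4·x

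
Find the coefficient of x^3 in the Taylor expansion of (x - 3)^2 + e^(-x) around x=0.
Expand to order 3: (x - 3)^2 + e^(-x) = -x^3/6 + 3·x^2/2 - 7·x + 10 + O(x^4).
The coefficient of x^3 is -1/6.

Final answer: -1/6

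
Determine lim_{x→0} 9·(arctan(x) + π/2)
Direct substitution at x = 0 gives 9·π/2.

Final answer: 9·π/2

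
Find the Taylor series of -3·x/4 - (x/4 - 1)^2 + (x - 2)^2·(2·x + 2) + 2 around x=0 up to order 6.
2·x^3 - 97·x^2/16 - x/4 + 9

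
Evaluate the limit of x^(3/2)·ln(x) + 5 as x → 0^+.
The product is a 0·∞ indeterminate form at x → 0⁺.
Rewrite the product as ln(x) / x^(-3/2) and apply L'Hôpital, or use the standard hierarchy x^(-3/2) ≫ |ln x| as x → 0⁺.
The indeterminate product → 0, so the limit = 5.

Final answer: 5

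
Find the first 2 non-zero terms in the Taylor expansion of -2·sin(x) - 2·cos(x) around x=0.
-2·x - 2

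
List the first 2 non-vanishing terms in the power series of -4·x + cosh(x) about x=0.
1 - 4·x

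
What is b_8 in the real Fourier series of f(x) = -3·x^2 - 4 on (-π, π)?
b_8 = (1/π) ∫_{-π}^{π} f(x)·sin(8x) dx.
Evaluate the integral (use parity and integration by parts as needed): b_8 = 0.

Final answer: 0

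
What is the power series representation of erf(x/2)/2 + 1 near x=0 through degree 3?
-x^3/(24·√(π)) + x/(2·√(π)) + 1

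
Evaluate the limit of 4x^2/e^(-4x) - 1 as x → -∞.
The quotient is an ∞/∞ indeterminate form as x → -∞.
Compare growth rates of the dominant terms (exponentials ≫ polynomials ≫ logarithms), or apply L'Hôpital's rule; the quotient → 0.
Adding the constant: 0 - 1 = -1. Limit = -1.

Final answer: -1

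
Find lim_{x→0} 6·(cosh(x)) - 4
Direct substitution at x = 0 gives 2.

Final answer: 2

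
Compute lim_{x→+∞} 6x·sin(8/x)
As x → +∞: let u = 8/x → 0⁺; then 6·x·sin(8/x) = 6·8·sin(u)/u → 6·8·1 = 48.
Limit = 48.

Final answer: 48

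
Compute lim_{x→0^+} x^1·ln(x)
This is a 0·∞ indeterminate form at x → 0⁺.
Rewrite the product as ln(x) / x^(-1) and apply L'Hôpital, or use the standard hierarchy x^(-1) ≫ |ln x| as x → 0⁺.
The indeterminate product → 0, so the limit = 0.

Final answer: 0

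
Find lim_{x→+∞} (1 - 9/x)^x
As x → +∞: this is the defining limit (1 - 9/x)^x → e^(-9).
Limit = e^(-9).

Final answer: e^(-9)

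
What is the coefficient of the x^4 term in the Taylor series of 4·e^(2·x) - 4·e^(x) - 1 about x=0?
Expand to order 4: 4·e^(2·x) - 4·e^(x) - 1 = 5·x^4/2 + 14·x^3/3 + 6·x^2 + 4·x - 1 + O(x^5).
The coefficient of x^4 is 5/2.

Final answer: 5/2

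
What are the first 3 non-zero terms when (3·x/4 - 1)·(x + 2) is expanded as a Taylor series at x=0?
3·x^2/4 + x/2 - 2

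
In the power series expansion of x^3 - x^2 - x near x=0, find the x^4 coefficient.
Expand to order 4: x^3 - x^2 - x = x^3 - x^2 - x + O(x^5).
The coefficient of x^4 is 0.

Final answer: 0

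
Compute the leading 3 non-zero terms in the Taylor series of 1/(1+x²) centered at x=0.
x^4 - x^2 + 1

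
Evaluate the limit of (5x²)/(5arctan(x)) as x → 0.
Both numerator and denominator → 0 as x → 0; this is a 0/0 indeterminate form.
Expand each to leading order near x = 0: numerator ~ 5·x^2, denominator ~ 5·x.
The limit of the ratio is 0.

Final answer: 0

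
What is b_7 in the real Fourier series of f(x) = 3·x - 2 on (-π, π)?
b_7 = (1/π) ∫_{-π}^{π} f(x)·sin(7x) dx.
Evaluate the integral (use parity and integration by parts as needed): b_7 = 6/7.

Final answer: 6/7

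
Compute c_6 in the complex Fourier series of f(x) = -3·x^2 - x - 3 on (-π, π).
Compute the real Fourier coefficients first: a_6 = -1/3, b_6 = 1/3.
Then c_6 = (a_6 − i·b_6)/2 = -1/6 - i/6.

Final answer: -1/6 - i/6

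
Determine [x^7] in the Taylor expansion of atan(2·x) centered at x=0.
Expand to order 7: atan(2·x) = -128·x^7/7 + 32·x^5/5 - 8·x^3/3 + 2·x + O(x^8).
The coefficient of x^7 is -128/7.

Final answer: -128/7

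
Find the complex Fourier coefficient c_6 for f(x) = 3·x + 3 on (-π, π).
Compute the real Fourier coefficients first: a_6 = 0, b_6 = -1.
Then c_6 = (a_6 − i·b_6)/2 = i/2.

Final answer: i/2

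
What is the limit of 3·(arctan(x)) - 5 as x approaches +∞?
Evaluate the dominant behaviour as x → +∞; each term tends to a finite value or vanishes.
Limit = -5 + 3·π/2.

Final answer: -5 + 3·π/2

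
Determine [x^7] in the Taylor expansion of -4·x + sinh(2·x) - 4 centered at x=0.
Expand to order 7: -4·x + sinh(2·x) - 4 = 8·x^7/315 + 4·x^5/15 + 4·x^3/3 - 2·x - 4 + O(x^8).
The coefficient of x^7 is 8/315.

Final answer: 8/315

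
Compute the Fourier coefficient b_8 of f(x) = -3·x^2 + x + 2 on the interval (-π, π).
b_8 = (1/π) ∫_{-π}^{π} f(x)·sin(8x) dx.
Evaluate the integral (use parity and integration by parts as needed): b_8 = -1/4.

Final answer: -1/4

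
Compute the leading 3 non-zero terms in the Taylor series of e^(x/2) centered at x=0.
x^2/8 + x/2 + 1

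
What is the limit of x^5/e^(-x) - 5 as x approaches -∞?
The quotient is an ∞/∞ indeterminate form as x → -∞.
Compare growth rates of the dominant terms (exponentials ≫ polynomials ≫ logarithms), or apply L'Hôpital's rule; the quotient → 0.
Adding the constant: 0 - 5 = -5. Limit = -5.

Final answer: -5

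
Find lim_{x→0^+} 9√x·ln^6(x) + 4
The product is a 0·∞ indeterminate form at x → 0⁺.
Rewrite the product as 9·ln^6(x) / x^(-1/2) and apply L'Hôpital, or use the standard hierarchy x^(-1/2) ≫ |ln x|^6 as x → 0⁺.
The indeterminate product → 0, so the limit = 4.

Final answer: 4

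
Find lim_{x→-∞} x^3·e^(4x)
This is a 0·∞ indeterminate form at x → -∞.
Rewrite the product as x^3 / e^(-4x) (an ∞/∞ form) and apply L'Hôpital, or use the standard hierarchy e^(4|x|) ≫ |x^3| as x → -∞.
The indeterminate product → 0, so the limit = 0.

Final answer: 0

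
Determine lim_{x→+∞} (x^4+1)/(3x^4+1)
This is an ∞/∞ indeterminate form as x → +∞.
Divide numerator and denominator by x^4 and let the lower-order terms vanish; the leading terms give 1/3.
Limit = 1/3.

Final answer: 1/3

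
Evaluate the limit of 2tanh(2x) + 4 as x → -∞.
Evaluate the dominant behaviour as x → -∞; each term tends to a finite value or vanishes.
Limit = 2.

Final answer: 2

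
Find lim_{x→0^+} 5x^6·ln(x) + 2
The product is a 0·∞ indeterminate form at x → 0⁺.
Rewrite the product as 5·ln(x) / x^(-6) and apply L'Hôpital, or use the standard hierarchy x^(-6) ≫ |ln x| as x → 0⁺.
The indeterminate product → 0, so the limit = 2.

Final answer: 2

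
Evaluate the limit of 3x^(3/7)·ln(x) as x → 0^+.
This is a 0·∞ indeterminate form at x → 0⁺.
Rewrite the product as 3·ln(x) / x^(-3/7) and apply L'Hôpital, or use the standard hierarchy x^(-3/7) ≫ |ln x| as x → 0⁺.
The indeterminate product → 0, so the limit = 0.

Final answer: 0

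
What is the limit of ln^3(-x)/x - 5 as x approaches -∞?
The quotient is an ∞/∞ indeterminate form as x → -∞.
Compare growth rates of the dominant terms (exponentials ≫ polynomials ≫ logarithms), or apply L'Hôpital's rule; the quotient → 0.
Adding the constant: 0 - 5 = -5. Limit = -5.

Final answer: -5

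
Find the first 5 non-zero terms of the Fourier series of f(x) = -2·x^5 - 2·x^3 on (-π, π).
(-456 - 4·π^4 + 76·π^2)·sin(x) + (-8·π^2 + 12 + 2·π^4)·sin(2·x) + (-4·π^4/3 - 88/81 + 44·π^2/27)·sin(3·x) + (-π^2/4 + 3/32 + π^4)·sin(4·x) + (-4·π^4/5 - 4·π^2/25 + 24/625)·sin(5·x)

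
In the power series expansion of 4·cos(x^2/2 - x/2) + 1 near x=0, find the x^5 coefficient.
Expand to order 5: 4·cos(x^2/2 - x/2) + 1 = -x^5/24 - 47·x^4/96 + x^3 - x^2/2 + 5 + O(x^6).
The coefficient of x^5 is -1/24.

Final answer: -1/24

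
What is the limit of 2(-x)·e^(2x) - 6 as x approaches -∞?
The product is a 0·∞ indeterminate form at x → -∞.
Rewrite the product as 2(-x) / e^(-2x) (an ∞/∞ form) and apply L'Hôpital, or use the standard hierarchy e^(2|x|) ≫ |(-x)| as x → -∞.
The indeterminate product → 0, so the limit = -6.

Final answer: -6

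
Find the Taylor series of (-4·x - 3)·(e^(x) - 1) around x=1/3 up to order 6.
-13·e^(1/3)/3 + 13/3 + (4 - 25·e^(1/3)/3)·(x - 1/3) - 37·e^(1/3)·(x - 1/3)^2/6 - 49·e^(1/3)·(x - 1/3)^3/18 - 61·e^(1/3)·(x - 1/3)^4/72 - 73·e^(1/3)·(x - 1/3)^5/360 - 17·e^(1/3)·(x - 1/3)^6/432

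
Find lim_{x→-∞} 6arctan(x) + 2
Evaluate the dominant behaviour as x → -∞; each term tends to a finite value or vanishes.
Limit = 2 - 3·π.

Final answer: 2 - 3·π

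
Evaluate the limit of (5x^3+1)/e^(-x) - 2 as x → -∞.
The quotient is an ∞/∞ indeterminate form as x → -∞.
Compare growth rates of the dominant terms (exponentials ≫ polynomials ≫ logarithms), or apply L'Hôpital's rule; the quotient → 0.
Adding the constant: 0 - 2 = -2. Limit = -2.

Final answer: -2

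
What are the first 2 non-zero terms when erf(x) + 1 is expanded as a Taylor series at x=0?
2·x/√(π) + 1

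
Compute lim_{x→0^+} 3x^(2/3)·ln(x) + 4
The product is a 0·∞ indeterminate form at x → 0⁺.
Rewrite the product as 3·ln(x) / x^(-2/3) and apply L'Hôpital, or use the standard hierarchy x^(-2/3) ≫ |ln x| as x → 0⁺.
The indeterminate product → 0, so the limit = 4.

Final answer: 4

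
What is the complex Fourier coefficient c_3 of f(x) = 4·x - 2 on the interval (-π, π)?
Compute the real Fourier coefficients first: a_3 = 0, b_3 = 8/3.
Then c_3 = (a_3 − i·b_3)/2 = -4·i/3.

Final answer: -4·i/3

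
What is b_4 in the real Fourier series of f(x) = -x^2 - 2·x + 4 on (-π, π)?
b_4 = (1/π) ∫_{-π}^{π} f(x)·sin(4x) dx.
Evaluate the integral (use parity and integration by parts as needed): b_4 = 1.

Final answer: 1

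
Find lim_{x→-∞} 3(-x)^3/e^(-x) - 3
The quotient is an ∞/∞ indeterminate form as x → -∞.
Compare growth rates of the dominant terms (exponentials ≫ polynomials ≫ logarithms), or apply L'Hôpital's rule; the quotient → 0.
Adding the constant: 0 - 3 = -3. Limit = -3.

Final answer: -3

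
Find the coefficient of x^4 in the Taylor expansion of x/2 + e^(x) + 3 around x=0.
Expand to order 4: x/2 + e^(x) + 3 = x^4/24 + x^3/6 + x^2/2 + 3·x/2 + 4 + O(x^5).
The coefficient of x^4 is 1/24.

Final answer: 1/24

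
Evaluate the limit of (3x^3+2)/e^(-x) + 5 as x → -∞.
The quotient is an ∞/∞ indeterminate form as x → -∞.
Compare growth rates of the dominant terms (exponentials ≫ polynomials ≫ logarithms), or apply L'Hôpital's rule; the quotient → 0.
Adding the constant: 0 + 5 = 5. Limit = 5.

Final answer: 5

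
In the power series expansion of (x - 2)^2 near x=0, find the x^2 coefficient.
Expand to order 2: (x - 2)^2 = x^2 - 4·x + 4 + O(x^3).
The coefficient of x^2 is 1.

Final answer: 1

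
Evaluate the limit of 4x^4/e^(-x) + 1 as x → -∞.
The quotient is an ∞/∞ indeterminate form as x → -∞.
Compare growth rates of the dominant terms (exponentials ≫ polynomials ≫ logarithms), or apply L'Hôpital's rule; the quotient → 0.
Adding the constant: 0 + 1 = 1. Limit = 1.

Final answer: 1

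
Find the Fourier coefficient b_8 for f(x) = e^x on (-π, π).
b_8 = (1/π) ∫_{-π}^{π} f(x)·sin(8x) dx.
Evaluate the integral (use parity and integration by parts as needed): b_8 = (8 - 8·e^(2·π))·e^(-π)/(65·π).

Final answer: (8 - 8·e^(2·π))·e^(-π)/(65·π)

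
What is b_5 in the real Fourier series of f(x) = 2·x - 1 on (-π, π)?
b_5 = (1/π) ∫_{-π}^{π} f(x)·sin(5x) dx.
Evaluate the integral (use parity and integration by parts as needed): b_5 = 4/5.

Final answer: 4/5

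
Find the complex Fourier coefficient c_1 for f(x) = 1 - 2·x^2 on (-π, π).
Compute the real Fourier coefficients first: a_1 = 8, b_1 = 0.
Then c_1 = (a_1 − i·b_1)/2 = 4.

Final answer: 4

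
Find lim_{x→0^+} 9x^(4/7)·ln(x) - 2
The product is a 0·∞ indeterminate form at x → 0⁺.
Rewrite the product as 9·ln(x) / x^(-4/7) and apply L'Hôpital, or use the standard hierarchy x^(-4/7) ≫ |ln x| as x → 0⁺.
The indeterminate product → 0, so the limit = -2.

Final answer: -2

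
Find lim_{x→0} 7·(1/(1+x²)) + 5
Direct substitution at x = 0 gives 12.

Final answer: 12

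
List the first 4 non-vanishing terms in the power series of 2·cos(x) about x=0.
-x^6/360 + x^4/12 - x^2 + 2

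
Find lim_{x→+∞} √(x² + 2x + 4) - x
This is an ∞ − ∞ indeterminate form.
Multiply and divide by the conjugate √(x²+2x + 4) + x; the x² terms cancel, leaving (2x + 4)/(√(x²+2x + 4)+x) → 2/2 = 1.
Limit = 1.

Final answer: 1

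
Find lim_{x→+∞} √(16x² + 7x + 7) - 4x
As x → +∞: multiply by the conjugate to get (7x+7)/(√(16x²+7x+7)+4x); the denominator ~ 8x, so the limit is 7/8.
Limit = 7/8.

Final answer: 7/8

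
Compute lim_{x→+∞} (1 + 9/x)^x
As x → +∞: this is the defining limit (1 + 9/x)^x → e^9.
Limit = e^(9).

Final answer: e^(9)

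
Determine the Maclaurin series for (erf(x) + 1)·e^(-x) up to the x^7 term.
x^7·(-1/5040 + 23/(840·√(π))) + x^6·(1/720 - 19/(180·√(π))) + x^5·(-1/(20·√(π)) - 1/120) + x^4·(1/24 + 1/(3·√(π))) + x^3·(-1/6 + 1/(3·√(π))) + x^2·(1/2 - 2/√(π)) + x·(-1 + 2/√(π)) + 1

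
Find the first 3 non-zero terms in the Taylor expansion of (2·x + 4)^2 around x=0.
4·x^2 + 16·x + 16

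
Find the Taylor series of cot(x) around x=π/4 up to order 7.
1 - 2·(x - π/4) + 2·(x - π/4)^2 - 8·(x - π/4)^3/3 + 10·(x - π/4)^4/3 - 64·(x - π/4)^5/15 + 244·(x - π/4)^6/45 - 2176·(x - π/4)^7/315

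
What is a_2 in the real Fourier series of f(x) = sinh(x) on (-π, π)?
a_2 = (1/π) ∫_{-π}^{π} f(x)·cos(2x) dx.
Evaluate the integral (use parity and integration by parts as needed): a_2 = 0.

Final answer: 0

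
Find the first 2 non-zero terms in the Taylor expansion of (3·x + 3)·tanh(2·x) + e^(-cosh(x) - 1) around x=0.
6·x + e^(-2)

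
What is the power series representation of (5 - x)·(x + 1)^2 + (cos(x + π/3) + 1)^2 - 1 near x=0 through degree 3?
x^3·(-1 + √(3)/2) + 3·x^2 + x·(9 - 3·√(3)/2) + 25/4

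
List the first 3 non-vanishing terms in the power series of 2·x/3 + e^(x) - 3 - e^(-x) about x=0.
x^3/3 + 8·x/3 - 3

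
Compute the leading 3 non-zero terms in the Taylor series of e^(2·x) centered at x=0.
2·x^2 + 2·x + 1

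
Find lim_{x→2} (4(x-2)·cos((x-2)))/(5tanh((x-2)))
Both numerator and denominator → 0 as x → 2; this is a 0/0 indeterminate form.
Expand each to leading order near x = 2: numerator ~ 4·(x - 2), denominator ~ 5·(x - 2).
The limit of the ratio is 4/5.

Final answer: 4/5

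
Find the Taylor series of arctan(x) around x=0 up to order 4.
-x^3/3 + x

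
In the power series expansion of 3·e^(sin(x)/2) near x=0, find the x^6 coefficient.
Expand to order 6: 3·e^(sin(x)/2) = 59·x^6/5120 - 23·x^5/1280 - 15·x^4/128 - 3·x^3/16 + 3·x^2/8 + 3·x/2 + 3 + O(x^7).
The coefficient of x^6 is 59/5120.

Final answer: 59/5120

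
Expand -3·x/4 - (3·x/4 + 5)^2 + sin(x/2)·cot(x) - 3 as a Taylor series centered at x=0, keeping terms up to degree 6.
-7·x^6/10240 - x^4/256 - 3·x^2/4 - 33·x/4 - 55/2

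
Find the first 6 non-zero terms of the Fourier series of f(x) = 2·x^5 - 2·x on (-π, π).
(-80·π^2 + 4·π^4 + 476)·sin(x) + (-2·π^4 - 13 + 10·π^2)·sin(2·x) + (-80·π^2/27 + 52/81 + 4·π^4/3)·sin(3·x) + (-π^4 + 17/32 + 5·π^2/4)·sin(4·x) + (-16·π^2/25 - 404/625 + 4·π^4/5)·sin(5·x) + (-2·π^4/3 + 49/81 + 10·π^2/27)·sin(6·x)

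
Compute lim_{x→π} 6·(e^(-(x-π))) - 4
Direct substitution at x = π gives 2.

Final answer: 2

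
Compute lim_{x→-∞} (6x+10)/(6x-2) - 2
Evaluate the dominant behaviour as x → -∞; each term tends to a finite value or vanishes.
Limit = -1.

Final answer: -1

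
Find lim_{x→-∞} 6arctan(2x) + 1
Evaluate the dominant behaviour as x → -∞; each term tends to a finite value or vanishes.
Limit = 1 - 3·π.

Final answer: 1 - 3·π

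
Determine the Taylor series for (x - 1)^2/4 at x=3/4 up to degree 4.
1/64 - (x - 3/4)/8 + (x - 3/4)^2/4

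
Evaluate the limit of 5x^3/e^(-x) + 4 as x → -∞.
The quotient is an ∞/∞ indeterminate form as x → -∞.
Compare growth rates of the dominant terms (exponentials ≫ polynomials ≫ logarithms), or apply L'Hôpital's rule; the quotient → 0.
Adding the constant: 0 + 4 = 4. Limit = 4.

Final answer: 4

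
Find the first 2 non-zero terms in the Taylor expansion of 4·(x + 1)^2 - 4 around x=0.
4·x^2 + 8·x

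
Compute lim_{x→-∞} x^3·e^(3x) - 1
The product is a 0·∞ indeterminate form at x → -∞.
Rewrite the product as x^3 / e^(-3x) (an ∞/∞ form) and apply L'Hôpital, or use the standard hierarchy e^(3|x|) ≫ |x^3| as x → -∞.
The indeterminate product → 0, so the limit = -1.

Final answer: -1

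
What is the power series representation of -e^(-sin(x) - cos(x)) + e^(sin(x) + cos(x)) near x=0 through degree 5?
x^5·(e^(-1)/60 + e/10) + x^4·(-5·e/24 - 5·e^(-1)/24) + x^3·(-e/2 + e^(-1)/2) - x^2·e^(-1) + x·(e^(-1) + e) - e^(-1) + e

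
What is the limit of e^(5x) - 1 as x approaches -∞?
Evaluate the dominant behaviour as x → -∞; each term tends to a finite value or vanishes.
Limit = -1.

Final answer: -1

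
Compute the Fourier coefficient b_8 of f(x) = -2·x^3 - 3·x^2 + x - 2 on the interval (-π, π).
b_8 = (1/π) ∫_{-π}^{π} f(x)·sin(8x) dx.
Evaluate the integral (use parity and integration by parts as needed): b_8 = -19/64 + π^2/2.

Final answer: -19/64 + π^2/2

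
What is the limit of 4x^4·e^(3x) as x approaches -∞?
This is a 0·∞ indeterminate form at x → -∞.
Rewrite the product as 4x^4 / e^(-3x) (an ∞/∞ form) and apply L'Hôpital, or use the standard hierarchy e^(3|x|) ≫ |x^4| as x → -∞.
The indeterminate product → 0, so the limit = 0.

Final answer: 0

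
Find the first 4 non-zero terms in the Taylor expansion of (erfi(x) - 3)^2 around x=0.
-4·x^3/√(π) + 4·x^2/π - 12·x/√(π) + 9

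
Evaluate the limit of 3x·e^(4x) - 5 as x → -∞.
The product is a 0·∞ indeterminate form at x → -∞.
Rewrite the product as 3x / e^(-4x) (an ∞/∞ form) and apply L'Hôpital, or use the standard hierarchy e^(4|x|) ≫ |x| as x → -∞.
The indeterminate product → 0, so the limit = -5.

Final answer: -5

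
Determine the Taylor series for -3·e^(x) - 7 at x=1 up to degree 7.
-3·e - 7 - 3·e·(x - 1) - 3·e·(x - 1)^2/2 - e·(x - 1)^3/2 - e·(x - 1)^4/8 - e·(x - 1)^5/40 - e·(x - 1)^6/240 - e·(x - 1)^7/1680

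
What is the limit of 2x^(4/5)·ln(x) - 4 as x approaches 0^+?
The product is a 0·∞ indeterminate form at x → 0⁺.
Rewrite the product as 2·ln(x) / x^(-4/5) and apply L'Hôpital, or use the standard hierarchy x^(-4/5) ≫ |ln x| as x → 0⁺.
The indeterminate product → 0, so the limit = -4.

Final answer: -4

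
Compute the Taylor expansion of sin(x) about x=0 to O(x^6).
x^5/120 - x^3/6 + x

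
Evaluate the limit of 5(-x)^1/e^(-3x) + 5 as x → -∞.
The quotient is an ∞/∞ indeterminate form as x → -∞.
Compare growth rates of the dominant terms (exponentials ≫ polynomials ≫ logarithms), or apply L'Hôpital's rule; the quotient → 0.
Adding the constant: 0 + 5 = 5. Limit = 5.

Final answer: 5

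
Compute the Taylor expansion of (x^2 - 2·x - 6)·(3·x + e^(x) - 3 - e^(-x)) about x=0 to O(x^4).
3·x^3 - 13·x^2 - 24·x + 18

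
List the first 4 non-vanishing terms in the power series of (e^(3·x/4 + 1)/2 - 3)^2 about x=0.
x^3·(-3 + e/2)^2·(9·e/(128·(-3 + e/2)) + 27·e^(2)/(256·(-3 + e/2)^2)) + x^2·(-3 + e/2)^2·(9·e/(32·(-3 + e/2)) + 9·e^(2)/(64·(-3 + e/2)^2)) + 3·e·x·(-3 + e/2)/4 + (-3 + e/2)^2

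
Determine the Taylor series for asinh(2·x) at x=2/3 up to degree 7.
asinh(4/3) + 6·(x - 2/3)/5 - 72·(x - 2/3)^2/125 + 828·(x - 2/3)^3/3125 - 648·(x - 2/3)^4/15625 - 226476·(x - 2/3)^5/1953125 + 9708336·(x - 2/3)^6/48828125 - 1713715704·(x - 2/3)^7/8544921875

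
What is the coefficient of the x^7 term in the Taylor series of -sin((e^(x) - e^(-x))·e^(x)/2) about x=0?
Expand to order 7: -sin((e^(x) - e^(-x))·e^(x)/2) = 599·x^7/720 + 329·x^6/360 + 83·x^5/120 + x^4/6 - x^3/2 - x^2 - x + O(x^8).
The coefficient of x^7 is 599/720.

Final answer: 599/720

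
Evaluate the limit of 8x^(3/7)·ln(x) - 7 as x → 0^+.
The product is a 0·∞ indeterminate form at x → 0⁺.
Rewrite the product as 8·ln(x) / x^(-3/7) and apply L'Hôpital, or use the standard hierarchy x^(-3/7) ≫ |ln x| as x → 0⁺.
The indeterminate product → 0, so the limit = -7.

Final answer: -7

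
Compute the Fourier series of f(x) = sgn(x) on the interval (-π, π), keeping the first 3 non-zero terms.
4·sin(x)/π + 4·sin(3·x)/(3·π) + 4·sin(5·x)/(5·π)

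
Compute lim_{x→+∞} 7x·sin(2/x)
As x → +∞: let u = 2/x → 0⁺; then 7·x·sin(2/x) = 7·2·sin(u)/u → 7·2·1 = 14.
Limit = 14.

Final answer: 14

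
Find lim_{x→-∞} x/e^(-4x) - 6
The quotient is an ∞/∞ indeterminate form as x → -∞.
Compare growth rates of the dominant terms (exponentials ≫ polynomials ≫ logarithms), or apply L'Hôpital's rule; the quotient → 0.
Adding the constant: 0 - 6 = -6. Limit = -6.

Final answer: -6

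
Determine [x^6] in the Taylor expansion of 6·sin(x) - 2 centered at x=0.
Expand to order 6: 6·sin(x) - 2 = x^5/20 - x^3 + 6·x - 2 + O(x^7).
The coefficient of x^6 is 0.

Final answer: 0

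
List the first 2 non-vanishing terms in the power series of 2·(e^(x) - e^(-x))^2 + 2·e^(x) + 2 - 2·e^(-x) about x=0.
4·x + 2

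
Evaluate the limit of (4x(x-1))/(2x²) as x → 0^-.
Both numerator and denominator → 0 as x → 0^-; this is a 0/0 indeterminate form.
Expand each to leading order near x = 0: numerator ~ -4·x, denominator ~ 2·x^2.
The limit of the ratio is ∞.

Final answer: ∞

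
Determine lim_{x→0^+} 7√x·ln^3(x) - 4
The product is a 0·∞ indeterminate form at x → 0⁺.
Rewrite the product as 7·ln^3(x) / x^(-1/2) and apply L'Hôpital, or use the standard hierarchy x^(-1/2) ≫ |ln x|^3 as x → 0⁺.
The indeterminate product → 0, so the limit = -4.

Final answer: -4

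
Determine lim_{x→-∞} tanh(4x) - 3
Evaluate the dominant behaviour as x → -∞; each term tends to a finite value or vanishes.
Limit = -4.

Final answer: -4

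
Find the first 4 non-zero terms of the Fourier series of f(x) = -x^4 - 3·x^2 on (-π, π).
(-36 + 8·π^2)·cos(x) - 2·π^2·cos(2·x) + (20/27 + 8·π^2/9)·cos(3·x) - π^4/5 - π^2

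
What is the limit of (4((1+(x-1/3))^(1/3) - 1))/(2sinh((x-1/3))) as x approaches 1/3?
Both numerator and denominator → 0 as x → 1/3; this is a 0/0 indeterminate form.
Expand each to leading order near x = 1/3: numerator ~ 4·(x - 1/3)/3, denominator ~ 2·(x - 1/3).
The limit of the ratio is 2/3.

Final answer: 2/3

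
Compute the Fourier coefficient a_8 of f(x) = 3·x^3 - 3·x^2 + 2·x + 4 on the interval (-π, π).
a_8 = (1/π) ∫_{-π}^{π} f(x)·cos(8x) dx.
Evaluate the integral (use parity and integration by parts as needed): a_8 = -3/16.

Final answer: -3/16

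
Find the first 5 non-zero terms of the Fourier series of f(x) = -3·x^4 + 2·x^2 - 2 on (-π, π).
(-152 + 24·π^2)·cos(x) + (11 - 6·π^2)·cos(2·x) + (-8/3 + 8·π^2/3)·cos(3·x) + (17/16 - 3·π^2/2)·cos(4·x) - 3·π^4/5 - 2 + 2·π^2/3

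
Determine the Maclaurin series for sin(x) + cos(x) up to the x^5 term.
x^5/120 + x^4/24 - x^3/6 - x^2/2 + x + 1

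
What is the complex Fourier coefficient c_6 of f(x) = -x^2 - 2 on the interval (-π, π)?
Compute the real Fourier coefficients first: a_6 = -1/9, b_6 = 0.
Then c_6 = (a_6 − i·b_6)/2 = -1/18.

Final answer: -1/18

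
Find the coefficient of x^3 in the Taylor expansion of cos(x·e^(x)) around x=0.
Expand to order 3: cos(x·e^(x)) = -x^3 - x^2/2 + 1 + O(x^4).
The coefficient of x^3 is -1.

Final answer: -1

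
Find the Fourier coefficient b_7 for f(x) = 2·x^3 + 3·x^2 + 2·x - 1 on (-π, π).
b_7 = (1/π) ∫_{-π}^{π} f(x)·sin(7x) dx.
Evaluate the integral (use parity and integration by parts as needed): b_7 = 172/343 + 4·π^2/7.

Final answer: 172/343 + 4·π^2/7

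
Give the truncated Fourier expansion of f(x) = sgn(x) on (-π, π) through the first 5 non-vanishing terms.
4·sin(x)/π + 4·sin(3·x)/(3·π) + 4·sin(5·x)/(5·π) + 4·sin(7·x)/(7·π) + 4·sin(9·x)/(9·π)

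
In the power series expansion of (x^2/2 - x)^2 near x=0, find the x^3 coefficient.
Expand to order 3: (x^2/2 - x)^2 = -x^3 + x^2 + O(x^4).
The coefficient of x^3 is -1.

Final answer: -1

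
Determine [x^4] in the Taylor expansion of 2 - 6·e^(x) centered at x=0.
Expand to order 4: 2 - 6·e^(x) = -x^4/4 - x^3 - 3·x^2 - 6·x - 4 + O(x^5).
The coefficient of x^4 is -1/4.

Final answer: -1/4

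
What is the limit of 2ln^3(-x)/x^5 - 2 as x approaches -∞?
The quotient is an ∞/∞ indeterminate form as x → -∞.
Compare growth rates of the dominant terms (exponentials ≫ polynomials ≫ logarithms), or apply L'Hôpital's rule; the quotient → 0.
Adding the constant: 0 - 2 = -2. Limit = -2.

Final answer: -2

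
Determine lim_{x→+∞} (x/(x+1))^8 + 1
As x → +∞: x/(x+1) = 1/(1 + 1/x) → 1, and the 8th power of a limit-1 base also → 1; with the additive constant, 1 + 1 = 2.
Limit = 2.

Final answer: 2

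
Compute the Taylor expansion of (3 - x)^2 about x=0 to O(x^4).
x^2 - 6·x + 9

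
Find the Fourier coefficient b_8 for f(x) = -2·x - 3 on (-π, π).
b_8 = (1/π) ∫_{-π}^{π} f(x)·sin(8x) dx.
Evaluate the integral (use parity and integration by parts as needed): b_8 = 1/2.

Final answer: 1/2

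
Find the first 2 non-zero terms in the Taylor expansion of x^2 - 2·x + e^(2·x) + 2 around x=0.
3·x^2 + 3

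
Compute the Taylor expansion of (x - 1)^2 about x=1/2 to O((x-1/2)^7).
1/4 - (x - 1/2) + (x - 1/2)^2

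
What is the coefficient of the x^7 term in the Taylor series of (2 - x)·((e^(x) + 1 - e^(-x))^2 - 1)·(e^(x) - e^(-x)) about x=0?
62/45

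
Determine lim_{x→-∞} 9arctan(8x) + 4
Evaluate the dominant behaviour as x → -∞; each term tends to a finite value or vanishes.
Limit = 4 - 9·π/2.

Final answer: 4 - 9·π/2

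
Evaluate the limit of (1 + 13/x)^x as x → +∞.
As x → +∞: this is the defining limit (1 + 13/x)^x → e^13.
Limit = e^(13).

Final answer: e^(13)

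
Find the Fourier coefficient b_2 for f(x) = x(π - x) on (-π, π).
b_2 = (1/π) ∫_{-π}^{π} f(x)·sin(2x) dx.
Evaluate the integral (use parity and integration by parts as needed): b_2 = -π.

Final answer: -π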